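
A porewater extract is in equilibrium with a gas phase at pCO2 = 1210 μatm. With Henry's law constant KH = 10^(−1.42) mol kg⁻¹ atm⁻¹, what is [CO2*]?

KH = 10^(−1.42) = 3.802×10^-2 mol kg⁻¹ atm⁻¹
[CO2*] = KH · pCO2 = 3.802×10^-2 × 1210×10^-6 atm = 4.60×10^-5 mol/kg

[CO2*] = 46.0 μmol/kg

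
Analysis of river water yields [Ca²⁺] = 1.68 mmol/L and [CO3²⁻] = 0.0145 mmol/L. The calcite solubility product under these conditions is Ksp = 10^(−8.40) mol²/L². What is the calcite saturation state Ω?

Ksp = 10^(−8.40) = 3.981×10^-9
Ω = [Ca²⁺][CO3²⁻]/Ksp = (1.68×10^-3)(0.0145×10^-3) / 3.981×10^-9 = 6.12

Ω = 6.12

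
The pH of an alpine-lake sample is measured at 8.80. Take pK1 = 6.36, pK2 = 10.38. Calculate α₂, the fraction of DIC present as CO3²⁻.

α₂ = 0.0255

α₂ = 1 / (1 + [H⁺]/K2 + [H⁺]²/(K1K2)) = 1 / (1 + 10^+1.58 + 10^-0.86)
   = 1 / (1 + 38.019 + 0.13804) = 1/39.157 = 0.02554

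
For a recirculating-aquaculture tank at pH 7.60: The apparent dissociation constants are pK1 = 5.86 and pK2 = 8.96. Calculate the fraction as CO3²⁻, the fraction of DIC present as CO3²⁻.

α₂ = 1 / (1 + [H⁺]/K2 + [H⁺]²/(K1K2)) = 1 / (1 + 10^+1.36 + 10^-0.38)
   = 1 / (1 + 22.909 + 0.41687) = 1/24.326 = 0.04111

α₂ = 0.0411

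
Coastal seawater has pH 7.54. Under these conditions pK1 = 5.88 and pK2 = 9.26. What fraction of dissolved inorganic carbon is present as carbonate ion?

α₂ = 1 / (1 + [H⁺]/K2 + [H⁺]²/(K1K2)) = 1 / (1 + 10^+1.72 + 10^+0.06)
   = 1 / (1 + 52.481 + 1.1482) = 1/54.629 = 0.01831

α₂ = 0.0183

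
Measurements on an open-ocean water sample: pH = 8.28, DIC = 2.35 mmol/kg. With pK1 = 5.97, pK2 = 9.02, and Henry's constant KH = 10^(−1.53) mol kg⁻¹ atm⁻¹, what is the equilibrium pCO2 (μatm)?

α₀ = 1 / (1 + K1/[H⁺] + K1K2/[H⁺]²) = 1 / (1 + 10^+2.31 + 10^+1.57)
   = 1 / (1 + 204.17 + 37.154) = 1/242.33 = 0.004127
[CO2*] = α₀ × DIC = 0.004127 × 2.35 = 0.009698 mmol/kg = 9.698 μmol/kg
pCO2 = [CO2*]/KH = 9.698×10^-6 / 2.951×10^-2 = 329 μatm

pCO2 = 329 μatm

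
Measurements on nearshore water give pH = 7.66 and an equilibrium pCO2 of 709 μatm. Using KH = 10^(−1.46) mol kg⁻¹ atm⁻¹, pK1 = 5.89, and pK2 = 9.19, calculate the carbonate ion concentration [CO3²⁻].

[CO2*] = KH · pCO2 = 10^(−1.46) × 709×10^-6 = 2.458×10^-5 mol/kg
α₀ = 1/(1 + K1/[H⁺] + K1K2/[H⁺]²) = 1/(1 + 10^+1.77 + 10^+0.24) = 0.01623
DIC = [CO2*]/α₀ = 2.458×10^-5 / 0.01623 = 1.515 mmol/kg
[CO3²⁻] = α₂·DIC; α₂ = 0.02820, so [CO3²⁻] = 0.02820 × 1.515 = 0.0427 mmol/kg

[CO3²⁻] = 0.0427 mmol/kg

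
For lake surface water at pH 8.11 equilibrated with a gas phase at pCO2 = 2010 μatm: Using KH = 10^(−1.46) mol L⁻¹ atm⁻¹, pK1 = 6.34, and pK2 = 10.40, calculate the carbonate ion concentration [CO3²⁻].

[CO2*] = KH · pCO2 = 10^(−1.46) × 2010×10^-6 = 6.969×10^-5 mol/L
α₀ = 1/(1 + K1/[H⁺] + K1K2/[H⁺]²) = 1/(1 + 10^+1.77 + 10^-0.52) = 0.01662
DIC = [CO2*]/α₀ = 6.969×10^-5 / 0.01662 = 4.195 mmol/L
[CO3²⁻] = α₂·DIC; α₂ = 0.005018, so [CO3²⁻] = 0.005018 × 4.195 = 0.0210 mmol/L

[CO3²⁻] = 0.0210 mmol/L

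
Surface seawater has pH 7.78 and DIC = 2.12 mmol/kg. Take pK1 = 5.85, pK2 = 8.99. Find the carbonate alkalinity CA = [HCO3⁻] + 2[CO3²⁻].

CA = [HCO3⁻] + 2[CO3²⁻] = (α₁ + 2α₂)·DIC
At pH 7.78: [H⁺]/K1 = 10^-1.93 = 0.011749, K2/[H⁺] = 10^-1.21 = 0.061660
α₁ = 1/(1 + 0.011749 + 0.061660) = 1/1.0734 = 0.9316; α₂ = α₁·K2/[H⁺] = 0.05744
α₁ + 2α₂ = 1.0465
CA = 1.0465 × 2.12 = 2.22 mmol/kg

CA = 2.22 mmol/kg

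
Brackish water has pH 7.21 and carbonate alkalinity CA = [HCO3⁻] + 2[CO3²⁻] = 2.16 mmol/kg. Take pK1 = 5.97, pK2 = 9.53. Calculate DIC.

CA = [HCO3⁻] + 2[CO3²⁻] = (α₁ + 2α₂)·DIC
At pH 7.21: [H⁺]/K1 = 10^-1.24 = 0.057544, K2/[H⁺] = 10^-2.32 = 0.0047863
α₁ = 1/(1 + 0.057544 + 0.0047863) = 1/1.0623 = 0.9413; α₂ = α₁·K2/[H⁺] = 0.004505
α₁ + 2α₂ = 0.9503
DIC = CA / (α₁ + 2α₂) = 2.16 / 0.9503 = 2.27 mmol/kg

DIC = 2.27 mmol/kg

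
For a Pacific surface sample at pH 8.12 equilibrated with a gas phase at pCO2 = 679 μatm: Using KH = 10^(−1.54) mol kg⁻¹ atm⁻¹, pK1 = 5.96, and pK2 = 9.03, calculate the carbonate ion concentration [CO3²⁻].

[CO2*] = KH · pCO2 = 10^(−1.54) × 679×10^-6 = 1.958×10^-5 mol/kg
α₀ = 1/(1 + K1/[H⁺] + K1K2/[H⁺]²) = 1/(1 + 10^+2.16 + 10^+1.25) = 0.006123
DIC = [CO2*]/α₀ = 1.958×10^-5 / 0.006123 = 3.198 mmol/kg
[CO3²⁻] = α₂·DIC; α₂ = 0.1089, so [CO3²⁻] = 0.1089 × 3.198 = 0.348 mmol/kg

[CO3²⁻] = 0.348 mmol/kg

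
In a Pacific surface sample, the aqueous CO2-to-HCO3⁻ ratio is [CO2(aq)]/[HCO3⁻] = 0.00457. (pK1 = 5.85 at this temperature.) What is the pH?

From K1 = [H⁺][HCO3⁻]/[CO2(aq)]:  pH = pK1 − log₁₀([CO2(aq)]/[HCO3⁻])
log₁₀(0.00457) = -2.340
pH = 5.85 − (-2.340) = 8.19

pH = 8.19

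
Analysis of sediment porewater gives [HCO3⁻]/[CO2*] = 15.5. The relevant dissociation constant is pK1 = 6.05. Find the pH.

From K1 = [H⁺][HCO3⁻]/[CO2*]:  pH = pK1 + log₁₀([HCO3⁻]/[CO2*])
log₁₀(15.5) = +1.190
pH = 6.05 + (+1.190) = 7.24

pH = 7.24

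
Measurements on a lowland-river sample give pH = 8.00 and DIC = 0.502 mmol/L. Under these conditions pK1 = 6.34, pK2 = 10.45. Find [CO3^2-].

α₂ = 1 / (1 + [H⁺]/K2 + [H⁺]²/(K1K2)) = 1 / (1 + 10^+2.45 + 10^+0.79)
   = 1 / (1 + 281.84 + 6.1660) = 1/289.00 = 0.003460
[CO3²⁻] = α₂ × DIC = 0.003460 × 0.502 = 0.00174 mmol/L = 1.74 μmol/L

[CO3²⁻] = 1.74 μmol/L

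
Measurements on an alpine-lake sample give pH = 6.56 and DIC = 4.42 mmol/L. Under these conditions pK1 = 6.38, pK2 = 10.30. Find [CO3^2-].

[CO3²⁻] = 0.484 μmol/L

α₂ = 1 / (1 + [H⁺]/K2 + [H⁺]²/(K1K2)) = 1 / (1 + 10^+3.74 + 10^+3.56)
   = 1 / (1 + 5495.4 + 3630.8) = 1/9127.2 = 0.0001096
[CO3²⁻] = α₂ × DIC = 0.0001096 × 4.42 = 0.000484 mmol/L = 0.484 μmol/L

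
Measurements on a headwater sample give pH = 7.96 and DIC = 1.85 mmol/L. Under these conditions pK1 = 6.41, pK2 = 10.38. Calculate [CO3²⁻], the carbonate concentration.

[CO3²⁻] = 6.82 μmol/L

α₂ = 1 / (1 + [H⁺]/K2 + [H⁺]²/(K1K2)) = 1 / (1 + 10^+2.42 + 10^+0.87)
   = 1 / (1 + 263.03 + 7.4131) = 1/271.44 = 0.003684
[CO3²⁻] = α₂ × DIC = 0.003684 × 1.85 = 0.00682 mmol/L = 6.82 μmol/L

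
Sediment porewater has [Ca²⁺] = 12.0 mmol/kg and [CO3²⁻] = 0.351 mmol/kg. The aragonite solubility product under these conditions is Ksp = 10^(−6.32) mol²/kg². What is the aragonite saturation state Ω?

Ksp = 10^(−6.32) = 4.786×10^-7
Ω = [Ca²⁺][CO3²⁻]/Ksp = (12.0×10^-3)(0.351×10^-3) / 4.786×10^-7 = 8.80

Ω = 8.80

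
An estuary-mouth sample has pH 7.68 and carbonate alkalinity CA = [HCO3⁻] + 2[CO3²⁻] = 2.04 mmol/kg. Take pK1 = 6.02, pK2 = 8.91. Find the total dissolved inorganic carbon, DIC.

CA = [HCO3⁻] + 2[CO3²⁻] = (α₁ + 2α₂)·DIC
At pH 7.68: [H⁺]/K1 = 10^-1.66 = 0.021878, K2/[H⁺] = 10^-1.23 = 0.058884
α₁ = 1/(1 + 0.021878 + 0.058884) = 1/1.0808 = 0.9253; α₂ = α₁·K2/[H⁺] = 0.05448
α₁ + 2α₂ = 1.0342
DIC = CA / (α₁ + 2α₂) = 2.04 / 1.0342 = 1.97 mmol/kg

DIC = 1.97 mmol/kg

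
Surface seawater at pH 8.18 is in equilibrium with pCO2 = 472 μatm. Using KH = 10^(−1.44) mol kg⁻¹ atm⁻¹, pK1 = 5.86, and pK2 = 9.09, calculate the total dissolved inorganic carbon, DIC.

DIC = 4.04 mmol/kg

[CO2*] = KH · pCO2 = 10^(−1.44) × 472×10^-6 = 1.714×10^-5 mol/kg
α₀ = 1/(1 + K1/[H⁺] + K1K2/[H⁺]²) = 1/(1 + 10^+2.32 + 10^+1.41) = 0.004244
DIC = [CO2*]/α₀ = 1.714×10^-5 / 0.004244 = 4.04 mmol/kg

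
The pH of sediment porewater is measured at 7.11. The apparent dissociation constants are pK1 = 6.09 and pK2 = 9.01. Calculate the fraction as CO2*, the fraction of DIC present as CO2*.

α₀ = 1 / (1 + K1/[H⁺] + K1K2/[H⁺]²) = 1 / (1 + 10^+1.02 + 10^-0.88)
   = 1 / (1 + 10.471 + 0.13183) = 1/11.603 = 0.08618

α₀ = 0.0862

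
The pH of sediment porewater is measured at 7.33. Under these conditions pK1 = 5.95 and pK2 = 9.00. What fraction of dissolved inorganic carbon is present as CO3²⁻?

α₂ = 1 / (1 + [H⁺]/K2 + [H⁺]²/(K1K2)) = 1 / (1 + 10^+1.67 + 10^+0.29)
   = 1 / (1 + 46.774 + 1.9498) = 1/49.723 = 0.02011

α₂ = 0.0201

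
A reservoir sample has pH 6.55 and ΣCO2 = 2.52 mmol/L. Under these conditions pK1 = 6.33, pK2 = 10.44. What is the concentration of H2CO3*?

[CO2*] = 0.947 mmol/L

α₀ = 1 / (1 + K1/[H⁺] + K1K2/[H⁺]²) = 1 / (1 + 10^+0.22 + 10^-3.67)
   = 1 / (1 + 1.6596 + 0.00021380) = 1/2.6598 = 0.3760
[CO2*] = α₀ × DIC = 0.3760 × 2.52 = 0.947 mmol/L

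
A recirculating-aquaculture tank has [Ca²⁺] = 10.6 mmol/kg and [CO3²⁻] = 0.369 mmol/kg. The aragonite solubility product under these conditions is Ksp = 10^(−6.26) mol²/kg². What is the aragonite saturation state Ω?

Ksp = 10^(−6.26) = 5.495×10^-7
Ω = [Ca²⁺][CO3²⁻]/Ksp = (10.6×10^-3)(0.369×10^-3) / 5.495×10^-7 = 7.12

Ω = 7.12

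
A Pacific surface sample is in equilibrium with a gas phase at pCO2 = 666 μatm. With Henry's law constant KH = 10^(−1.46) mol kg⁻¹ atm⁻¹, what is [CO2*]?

KH = 10^(−1.46) = 3.467×10^-2 mol kg⁻¹ atm⁻¹
[CO2*] = KH · pCO2 = 3.467×10^-2 × 666×10^-6 atm = 2.31×10^-5 mol/kg

[CO2*] = 23.1 μmol/kg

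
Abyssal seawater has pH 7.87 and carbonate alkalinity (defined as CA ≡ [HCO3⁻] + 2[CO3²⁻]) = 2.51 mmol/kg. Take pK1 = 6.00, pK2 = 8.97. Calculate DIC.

DIC = 2.37 mmol/kg

CA = [HCO3⁻] + 2[CO3²⁻] = (α₁ + 2α₂)·DIC
At pH 7.87: [H⁺]/K1 = 10^-1.87 = 0.013490, K2/[H⁺] = 10^-1.10 = 0.079433
α₁ = 1/(1 + 0.013490 + 0.079433) = 1/1.0929 = 0.9150; α₂ = α₁·K2/[H⁺] = 0.07268
α₁ + 2α₂ = 1.0603
DIC = CA / (α₁ + 2α₂) = 2.51 / 1.0603 = 2.37 mmol/kg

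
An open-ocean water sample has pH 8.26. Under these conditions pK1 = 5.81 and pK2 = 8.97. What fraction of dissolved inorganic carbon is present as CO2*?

α₀ = 1 / (1 + K1/[H⁺] + K1K2/[H⁺]²) = 1 / (1 + 10^+2.45 + 10^+1.74)
   = 1 / (1 + 281.84 + 54.954) = 1/337.79 = 0.002960

α₀ = 0.00296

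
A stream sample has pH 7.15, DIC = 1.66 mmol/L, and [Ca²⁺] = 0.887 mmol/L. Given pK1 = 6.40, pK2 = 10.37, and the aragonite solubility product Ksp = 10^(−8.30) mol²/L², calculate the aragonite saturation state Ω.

Ω = 0.150

α₂ = 1 / (1 + [H⁺]/K2 + [H⁺]²/(K1K2)) = 1 / (1 + 10^+3.22 + 10^+2.47)
   = 1 / (1 + 1659.6 + 295.12) = 1/1955.7 = 0.0005113
[CO3²⁻] = α₂ × DIC = 0.0005113 × 1.66 = 0.0008488 mmol/L = 0.8488 μmol/L
Ksp = 10^(−8.30) = 5.012×10^-9
Ω = [Ca²⁺][CO3²⁻]/Ksp = (0.887×10^-3)(8.488×10^-7) / 5.012×10^-9 = 0.150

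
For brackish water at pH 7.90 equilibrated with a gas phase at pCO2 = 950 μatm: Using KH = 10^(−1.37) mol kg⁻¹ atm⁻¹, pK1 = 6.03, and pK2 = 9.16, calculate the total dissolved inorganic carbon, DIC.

DIC = 3.21 mmol/kg

[CO2*] = KH · pCO2 = 10^(−1.37) × 950×10^-6 = 4.053×10^-5 mol/kg
α₀ = 1/(1 + K1/[H⁺] + K1K2/[H⁺]²) = 1/(1 + 10^+1.87 + 10^+0.61) = 0.01263
DIC = [CO2*]/α₀ = 4.053×10^-5 / 0.01263 = 3.21 mmol/kg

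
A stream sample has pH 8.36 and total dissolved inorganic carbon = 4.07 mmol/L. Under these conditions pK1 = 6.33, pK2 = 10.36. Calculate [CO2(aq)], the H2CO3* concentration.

[CO2*] = 0.0373 mmol/L

α₀ = 1 / (1 + K1/[H⁺] + K1K2/[H⁺]²) = 1 / (1 + 10^+2.03 + 10^+0.03)
   = 1 / (1 + 107.15 + 1.0715) = 1/109.22 = 0.009156
[CO2*] = α₀ × DIC = 0.009156 × 4.07 = 0.0373 mmol/L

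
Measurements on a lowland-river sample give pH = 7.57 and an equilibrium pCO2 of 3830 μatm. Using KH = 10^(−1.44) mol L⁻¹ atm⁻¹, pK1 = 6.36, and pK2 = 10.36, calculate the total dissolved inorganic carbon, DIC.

DIC = 2.40 mmol/L

[CO2*] = KH · pCO2 = 10^(−1.44) × 3830×10^-6 = 1.391×10^-4 mol/L
α₀ = 1/(1 + K1/[H⁺] + K1K2/[H⁺]²) = 1/(1 + 10^+1.21 + 10^-1.58) = 0.05799
DIC = [CO2*]/α₀ = 1.391×10^-4 / 0.05799 = 2.40 mmol/L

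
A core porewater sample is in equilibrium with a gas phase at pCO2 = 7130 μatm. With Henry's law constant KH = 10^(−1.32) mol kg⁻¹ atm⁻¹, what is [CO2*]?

KH = 10^(−1.32) = 4.786×10^-2 mol kg⁻¹ atm⁻¹
[CO2*] = KH · pCO2 = 4.786×10^-2 × 7130×10^-6 atm = 3.41×10^-4 mol/kg

[CO2*] = 341 μmol/kg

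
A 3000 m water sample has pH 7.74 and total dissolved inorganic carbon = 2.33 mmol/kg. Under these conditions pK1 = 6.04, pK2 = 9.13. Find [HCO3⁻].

[HCO3⁻] = 2.20 mmol/kg

α₁ = 1 / (1 + [H⁺]/K1 + K2/[H⁺]) = 1 / (1 + 10^-1.70 + 10^-1.39)
   = 1 / (1 + 0.019953 + 0.040738) = 1/1.0607 = 0.9428
[HCO3⁻] = α₁ × DIC = 0.9428 × 2.33 = 2.20 mmol/kg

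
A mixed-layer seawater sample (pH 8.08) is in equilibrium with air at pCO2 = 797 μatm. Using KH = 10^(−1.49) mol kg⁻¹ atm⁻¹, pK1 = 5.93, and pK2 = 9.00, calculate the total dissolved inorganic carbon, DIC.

DIC = 4.11 mmol/kg

[CO2*] = KH · pCO2 = 10^(−1.49) × 797×10^-6 = 2.579×10^-5 mol/kg
α₀ = 1/(1 + K1/[H⁺] + K1K2/[H⁺]²) = 1/(1 + 10^+2.15 + 10^+1.23) = 0.006280
DIC = [CO2*]/α₀ = 2.579×10^-5 / 0.006280 = 4.11 mmol/kg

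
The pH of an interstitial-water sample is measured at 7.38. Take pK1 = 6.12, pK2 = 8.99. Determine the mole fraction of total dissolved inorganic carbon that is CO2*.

α₀ = 1 / (1 + K1/[H⁺] + K1K2/[H⁺]²) = 1 / (1 + 10^+1.26 + 10^-0.35)
   = 1 / (1 + 18.197 + 0.44668) = 1/19.644 = 0.05091

α₀ = 0.0509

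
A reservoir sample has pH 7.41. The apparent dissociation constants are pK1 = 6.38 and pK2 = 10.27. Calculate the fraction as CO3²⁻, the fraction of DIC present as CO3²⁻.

α₂ = 0.00126

α₂ = 1 / (1 + [H⁺]/K2 + [H⁺]²/(K1K2)) = 1 / (1 + 10^+2.86 + 10^+1.83)
   = 1 / (1 + 724.44 + 67.608) = 1/793.04 = 0.001261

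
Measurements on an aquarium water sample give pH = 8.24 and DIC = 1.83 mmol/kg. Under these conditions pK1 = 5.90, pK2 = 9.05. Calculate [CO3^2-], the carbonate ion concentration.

[CO3²⁻] = 0.244 mmol/kg

α₂ = 1 / (1 + [H⁺]/K2 + [H⁺]²/(K1K2)) = 1 / (1 + 10^+0.81 + 10^-1.53)
   = 1 / (1 + 6.4565 + 0.029512) = 1/7.4861 = 0.1336
[CO3²⁻] = α₂ × DIC = 0.1336 × 1.83 = 0.244 mmol/kg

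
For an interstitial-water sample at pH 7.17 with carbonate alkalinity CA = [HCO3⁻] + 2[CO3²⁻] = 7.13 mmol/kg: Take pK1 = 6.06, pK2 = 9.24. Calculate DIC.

DIC = 7.61 mmol/kg

CA = [HCO3⁻] + 2[CO3²⁻] = (α₁ + 2α₂)·DIC
At pH 7.17: [H⁺]/K1 = 10^-1.11 = 0.077625, K2/[H⁺] = 10^-2.07 = 0.0085114
α₁ = 1/(1 + 0.077625 + 0.0085114) = 1/1.0861 = 0.9207; α₂ = α₁·K2/[H⁺] = 0.007836
α₁ + 2α₂ = 0.9364
DIC = CA / (α₁ + 2α₂) = 7.13 / 0.9364 = 7.61 mmol/kg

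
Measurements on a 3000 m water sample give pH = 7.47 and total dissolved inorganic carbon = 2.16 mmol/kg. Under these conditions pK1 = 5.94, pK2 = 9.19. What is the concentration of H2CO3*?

[CO2*] = 0.0608 mmol/kg

α₀ = 1 / (1 + K1/[H⁺] + K1K2/[H⁺]²) = 1 / (1 + 10^+1.53 + 10^-0.19)
   = 1 / (1 + 33.884 + 0.64565) = 1/35.530 = 0.02815
[CO2*] = α₀ × DIC = 0.02815 × 2.16 = 0.0608 mmol/kg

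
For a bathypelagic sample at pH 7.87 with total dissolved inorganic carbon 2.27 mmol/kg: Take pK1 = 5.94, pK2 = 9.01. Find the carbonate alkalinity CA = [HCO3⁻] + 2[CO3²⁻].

CA = 2.40 mmol/kg

CA = [HCO3⁻] + 2[CO3²⁻] = (α₁ + 2α₂)·DIC
At pH 7.87: [H⁺]/K1 = 10^-1.93 = 0.011749, K2/[H⁺] = 10^-1.14 = 0.072444
α₁ = 1/(1 + 0.011749 + 0.072444) = 1/1.0842 = 0.9223; α₂ = α₁·K2/[H⁺] = 0.06682
α₁ + 2α₂ = 1.0560
CA = 1.0560 × 2.27 = 2.40 mmol/kg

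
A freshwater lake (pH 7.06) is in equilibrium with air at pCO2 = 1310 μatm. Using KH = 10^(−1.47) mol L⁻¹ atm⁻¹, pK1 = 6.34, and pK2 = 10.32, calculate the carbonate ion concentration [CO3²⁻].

[CO2*] = KH · pCO2 = 10^(−1.47) × 1310×10^-6 = 4.439×10^-5 mol/L
α₀ = 1/(1 + K1/[H⁺] + K1K2/[H⁺]²) = 1/(1 + 10^+0.72 + 10^-2.54) = 0.1600
DIC = [CO2*]/α₀ = 4.439×10^-5 / 0.1600 = 0.2775 mmol/L
[CO3²⁻] = α₂·DIC; α₂ = 0.0004614, so [CO3²⁻] = 0.0004614 × 0.2775 = 0.000128 mmol/L = 0.128 μmol/L

[CO3²⁻] = 0.128 μmol/L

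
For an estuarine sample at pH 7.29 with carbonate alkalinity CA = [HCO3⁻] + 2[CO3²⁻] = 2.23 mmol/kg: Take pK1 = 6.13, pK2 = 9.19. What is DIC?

DIC = 2.35 mmol/kg

CA = [HCO3⁻] + 2[CO3²⁻] = (α₁ + 2α₂)·DIC
At pH 7.29: [H⁺]/K1 = 10^-1.16 = 0.069183, K2/[H⁺] = 10^-1.90 = 0.012589
α₁ = 1/(1 + 0.069183 + 0.012589) = 1/1.0818 = 0.9244; α₂ = α₁·K2/[H⁺] = 0.01164
α₁ + 2α₂ = 0.9477
DIC = CA / (α₁ + 2α₂) = 2.23 / 0.9477 = 2.35 mmol/kg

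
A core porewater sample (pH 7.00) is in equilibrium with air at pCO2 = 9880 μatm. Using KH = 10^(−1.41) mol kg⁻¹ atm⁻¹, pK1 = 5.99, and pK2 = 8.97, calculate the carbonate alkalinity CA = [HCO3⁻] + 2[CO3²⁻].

CA = 4.02 mmol/kg

[CO2*] = KH · pCO2 = 10^(−1.41) × 9880×10^-6 = 3.844×10^-4 mol/kg
α₀ = 1/(1 + K1/[H⁺] + K1K2/[H⁺]²) = 1/(1 + 10^+1.01 + 10^-0.96) = 0.08816
DIC = [CO2*]/α₀ = 3.844×10^-4 / 0.08816 = 4.360 mmol/kg
CA = (α₁ + 2α₂)·DIC = (0.9022 + 2×0.009667) × 4.360 = 4.02 mmol/kg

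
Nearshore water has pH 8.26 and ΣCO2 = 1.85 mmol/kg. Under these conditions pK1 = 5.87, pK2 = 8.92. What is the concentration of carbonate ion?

[CO3²⁻] = 0.331 mmol/kg

α₂ = 1 / (1 + [H⁺]/K2 + [H⁺]²/(K1K2)) = 1 / (1 + 10^+0.66 + 10^-1.73)
   = 1 / (1 + 4.5709 + 0.018621) = 1/5.5895 = 0.1789
[CO3²⁻] = α₂ × DIC = 0.1789 × 1.85 = 0.331 mmol/kg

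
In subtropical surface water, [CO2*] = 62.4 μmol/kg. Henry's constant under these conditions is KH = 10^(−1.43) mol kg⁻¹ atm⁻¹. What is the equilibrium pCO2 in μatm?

pCO2 = 1680 μatm

KH = 10^(−1.43) = 3.715×10^-2 mol kg⁻¹ atm⁻¹
pCO2 = [CO2*]/KH = 62.4×10^-6 / 3.715×10^-2 = 1.68×10^-3 atm = 1680 μatm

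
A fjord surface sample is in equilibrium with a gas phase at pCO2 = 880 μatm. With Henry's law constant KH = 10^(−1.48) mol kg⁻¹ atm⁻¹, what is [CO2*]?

KH = 10^(−1.48) = 3.311×10^-2 mol kg⁻¹ atm⁻¹
[CO2*] = KH · pCO2 = 3.311×10^-2 × 880×10^-6 atm = 2.91×10^-5 mol/kg

[CO2*] = 29.1 μmol/kg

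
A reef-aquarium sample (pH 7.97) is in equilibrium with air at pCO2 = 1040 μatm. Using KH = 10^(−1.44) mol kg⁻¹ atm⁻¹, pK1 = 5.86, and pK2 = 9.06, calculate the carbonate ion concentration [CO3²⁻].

[CO3²⁻] = 0.395 mmol/kg

[CO2*] = KH · pCO2 = 10^(−1.44) × 1040×10^-6 = 3.776×10^-5 mol/kg
α₀ = 1/(1 + K1/[H⁺] + K1K2/[H⁺]²) = 1/(1 + 10^+2.11 + 10^+1.02) = 0.007128
DIC = [CO2*]/α₀ = 3.776×10^-5 / 0.007128 = 5.298 mmol/kg
[CO3²⁻] = α₂·DIC; α₂ = 0.07464, so [CO3²⁻] = 0.07464 × 5.298 = 0.395 mmol/kg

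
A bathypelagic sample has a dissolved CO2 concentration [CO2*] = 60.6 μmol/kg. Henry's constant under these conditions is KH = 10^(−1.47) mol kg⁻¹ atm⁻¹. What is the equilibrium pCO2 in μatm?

KH = 10^(−1.47) = 3.388×10^-2 mol kg⁻¹ atm⁻¹
pCO2 = [CO2*]/KH = 60.6×10^-6 / 3.388×10^-2 = 1.79×10^-3 atm = 1790 μatm

pCO2 = 1790 μatm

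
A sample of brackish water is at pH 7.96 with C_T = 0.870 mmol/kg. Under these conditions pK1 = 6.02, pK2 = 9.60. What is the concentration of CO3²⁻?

[CO3²⁻] = 19.3 μmol/kg

α₂ = 1 / (1 + [H⁺]/K2 + [H⁺]²/(K1K2)) = 1 / (1 + 10^+1.64 + 10^-0.30)
   = 1 / (1 + 43.652 + 0.50119) = 1/45.153 = 0.02215
[CO3²⁻] = α₂ × DIC = 0.02215 × 0.870 = 0.0193 mmol/kg = 19.3 μmol/kg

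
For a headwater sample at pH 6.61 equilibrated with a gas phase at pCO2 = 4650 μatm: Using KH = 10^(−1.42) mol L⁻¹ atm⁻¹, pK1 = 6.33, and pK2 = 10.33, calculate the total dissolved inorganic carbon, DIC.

DIC = 0.514 mmol/L

[CO2*] = KH · pCO2 = 10^(−1.42) × 4650×10^-6 = 1.768×10^-4 mol/L
α₀ = 1/(1 + K1/[H⁺] + K1K2/[H⁺]²) = 1/(1 + 10^+0.28 + 10^-3.44) = 0.3441
DIC = [CO2*]/α₀ = 1.768×10^-4 / 0.3441 = 0.514 mmol/L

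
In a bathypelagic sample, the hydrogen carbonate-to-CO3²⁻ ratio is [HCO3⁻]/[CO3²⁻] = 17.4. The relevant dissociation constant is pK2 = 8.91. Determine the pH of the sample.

pH = 7.67

From K2 = [H⁺][CO3²⁻]/[HCO3⁻]:  pH = pK2 − log₁₀([HCO3⁻]/[CO3²⁻])
log₁₀(17.4) = +1.241
pH = 8.91 − (+1.241) = 7.67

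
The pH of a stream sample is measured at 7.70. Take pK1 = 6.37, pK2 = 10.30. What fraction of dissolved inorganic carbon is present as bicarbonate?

α₁ = 1 / (1 + [H⁺]/K1 + K2/[H⁺]) = 1 / (1 + 10^-1.33 + 10^-2.60)
   = 1 / (1 + 0.046774 + 0.0025119) = 1/1.0493 = 0.9530

α₁ = 0.953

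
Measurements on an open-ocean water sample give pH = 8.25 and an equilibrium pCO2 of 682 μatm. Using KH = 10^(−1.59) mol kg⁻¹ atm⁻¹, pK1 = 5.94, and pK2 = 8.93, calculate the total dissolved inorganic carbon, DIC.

DIC = 4.34 mmol/kg

[CO2*] = KH · pCO2 = 10^(−1.59) × 682×10^-6 = 1.753×10^-5 mol/kg
α₀ = 1/(1 + K1/[H⁺] + K1K2/[H⁺]²) = 1/(1 + 10^+2.31 + 10^+1.63) = 0.004035
DIC = [CO2*]/α₀ = 1.753×10^-5 / 0.004035 = 4.34 mmol/kg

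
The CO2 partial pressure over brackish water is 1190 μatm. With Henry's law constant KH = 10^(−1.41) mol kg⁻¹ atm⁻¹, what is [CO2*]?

KH = 10^(−1.41) = 3.890×10^-2 mol kg⁻¹ atm⁻¹
[CO2*] = KH · pCO2 = 3.890×10^-2 × 1190×10^-6 atm = 4.63×10^-5 mol/kg

[CO2*] = 46.3 μmol/kg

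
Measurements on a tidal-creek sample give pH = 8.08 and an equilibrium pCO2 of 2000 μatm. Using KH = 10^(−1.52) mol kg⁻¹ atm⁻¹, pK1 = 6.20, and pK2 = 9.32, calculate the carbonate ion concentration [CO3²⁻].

[CO2*] = KH · pCO2 = 10^(−1.52) × 2000×10^-6 = 6.040×10^-5 mol/kg
α₀ = 1/(1 + K1/[H⁺] + K1K2/[H⁺]²) = 1/(1 + 10^+1.88 + 10^+0.64) = 0.01231
DIC = [CO2*]/α₀ = 6.040×10^-5 / 0.01231 = 4.906 mmol/kg
[CO3²⁻] = α₂·DIC; α₂ = 0.05374, so [CO3²⁻] = 0.05374 × 4.906 = 0.264 mmol/kg

[CO3²⁻] = 0.264 mmol/kg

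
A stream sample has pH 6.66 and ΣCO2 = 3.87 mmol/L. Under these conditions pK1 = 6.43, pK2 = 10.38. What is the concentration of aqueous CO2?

[CO2*] = 1.43 mmol/L

α₀ = 1 / (1 + K1/[H⁺] + K1K2/[H⁺]²) = 1 / (1 + 10^+0.23 + 10^-3.49)
   = 1 / (1 + 1.6982 + 0.00032359) = 1/2.6986 = 0.3706
[CO2*] = α₀ × DIC = 0.3706 × 3.87 = 1.43 mmol/L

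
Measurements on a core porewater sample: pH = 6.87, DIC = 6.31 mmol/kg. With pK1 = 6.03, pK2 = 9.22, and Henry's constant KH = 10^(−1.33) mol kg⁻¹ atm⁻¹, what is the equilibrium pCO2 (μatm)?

pCO2 = 1.70×10^4 μatm

α₀ = 1 / (1 + K1/[H⁺] + K1K2/[H⁺]²) = 1 / (1 + 10^+0.84 + 10^-1.51)
   = 1 / (1 + 6.9183 + 0.030903) = 1/7.9492 = 0.1258
[CO2*] = α₀ × DIC = 0.1258 × 6.31 = 0.7938 mmol/kg
pCO2 = [CO2*]/KH = 7.938×10^-4 / 4.677×10^-2 = 1.70×10^4 μatm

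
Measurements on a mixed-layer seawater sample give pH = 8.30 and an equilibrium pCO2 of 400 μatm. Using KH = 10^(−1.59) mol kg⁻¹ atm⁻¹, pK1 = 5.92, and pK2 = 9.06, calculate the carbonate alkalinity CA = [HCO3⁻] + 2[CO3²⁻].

[CO2*] = KH · pCO2 = 10^(−1.59) × 400×10^-6 = 1.028×10^-5 mol/kg
α₀ = 1/(1 + K1/[H⁺] + K1K2/[H⁺]²) = 1/(1 + 10^+2.38 + 10^+1.62) = 0.003539
DIC = [CO2*]/α₀ = 1.028×10^-5 / 0.003539 = 2.905 mmol/kg
CA = (α₁ + 2α₂)·DIC = (0.8489 + 2×0.1475) × 2.905 = 3.32 mmol/kg

CA = 3.32 mmol/kg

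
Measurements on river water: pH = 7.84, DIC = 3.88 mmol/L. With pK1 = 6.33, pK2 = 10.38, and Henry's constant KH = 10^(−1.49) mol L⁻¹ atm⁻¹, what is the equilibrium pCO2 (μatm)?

pCO2 = 3580 μatm

α₀ = 1 / (1 + K1/[H⁺] + K1K2/[H⁺]²) = 1 / (1 + 10^+1.51 + 10^-1.03)
   = 1 / (1 + 32.359 + 0.093325) = 1/33.453 = 0.02989
[CO2*] = α₀ × DIC = 0.02989 × 3.88 = 0.1160 mmol/L
pCO2 = [CO2*]/KH = 1.160×10^-4 / 3.236×10^-2 = 3580 μatm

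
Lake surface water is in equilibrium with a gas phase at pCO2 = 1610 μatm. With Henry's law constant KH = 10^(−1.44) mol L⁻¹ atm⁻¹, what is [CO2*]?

KH = 10^(−1.44) = 3.631×10^-2 mol L⁻¹ atm⁻¹
[CO2*] = KH · pCO2 = 3.631×10^-2 × 1610×10^-6 atm = 5.85×10^-5 mol/L

[CO2*] = 58.5 μmol/L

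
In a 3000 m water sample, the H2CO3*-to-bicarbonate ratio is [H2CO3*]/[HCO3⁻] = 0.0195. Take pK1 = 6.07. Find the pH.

From K1 = [H⁺][HCO3⁻]/[H2CO3*]:  pH = pK1 − log₁₀([H2CO3*]/[HCO3⁻])
log₁₀(0.0195) = -1.710
pH = 6.07 − (-1.710) = 7.78

pH = 7.78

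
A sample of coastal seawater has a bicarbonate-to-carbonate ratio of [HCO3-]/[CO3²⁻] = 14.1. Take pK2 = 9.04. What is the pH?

From K2 = [H⁺][CO3²⁻]/[HCO3-]:  pH = pK2 − log₁₀([HCO3-]/[CO3²⁻])
log₁₀(14.1) = +1.149
pH = 9.04 − (+1.149) = 7.89

pH = 7.89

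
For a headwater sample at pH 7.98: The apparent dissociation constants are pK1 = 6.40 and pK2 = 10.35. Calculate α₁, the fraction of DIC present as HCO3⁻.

α₁ = 1 / (1 + [H⁺]/K1 + K2/[H⁺]) = 1 / (1 + 10^-1.58 + 10^-2.37)
   = 1 / (1 + 0.026303 + 0.0042658) = 1/1.0306 = 0.9703

α₁ = 0.970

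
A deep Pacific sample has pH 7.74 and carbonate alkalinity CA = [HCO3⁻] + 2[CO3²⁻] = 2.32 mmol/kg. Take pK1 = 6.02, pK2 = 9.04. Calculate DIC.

CA = [HCO3⁻] + 2[CO3²⁻] = (α₁ + 2α₂)·DIC
At pH 7.74: [H⁺]/K1 = 10^-1.72 = 0.019055, K2/[H⁺] = 10^-1.30 = 0.050119
α₁ = 1/(1 + 0.019055 + 0.050119) = 1/1.0692 = 0.9353; α₂ = α₁·K2/[H⁺] = 0.04688
α₁ + 2α₂ = 1.0291
DIC = CA / (α₁ + 2α₂) = 2.32 / 1.0291 = 2.25 mmol/kg

DIC = 2.25 mmol/kg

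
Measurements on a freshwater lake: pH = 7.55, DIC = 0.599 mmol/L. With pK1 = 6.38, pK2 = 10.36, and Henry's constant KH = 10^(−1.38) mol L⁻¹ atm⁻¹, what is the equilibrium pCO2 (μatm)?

α₀ = 1 / (1 + K1/[H⁺] + K1K2/[H⁺]²) = 1 / (1 + 10^+1.17 + 10^-1.64)
   = 1 / (1 + 14.791 + 0.022909) = 1/15.814 = 0.06324
[CO2*] = α₀ × DIC = 0.06324 × 0.599 = 0.03788 mmol/L
pCO2 = [CO2*]/KH = 3.788×10^-5 / 4.169×10^-2 = 909 μatm

pCO2 = 909 μatm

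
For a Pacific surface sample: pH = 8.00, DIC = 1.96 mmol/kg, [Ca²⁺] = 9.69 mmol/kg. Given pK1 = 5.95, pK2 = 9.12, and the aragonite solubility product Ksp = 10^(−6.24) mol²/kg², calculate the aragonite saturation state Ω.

α₂ = 1 / (1 + [H⁺]/K2 + [H⁺]²/(K1K2)) = 1 / (1 + 10^+1.12 + 10^-0.93)
   = 1 / (1 + 13.183 + 0.11749) = 1/14.300 = 0.06993
[CO3²⁻] = α₂ × DIC = 0.06993 × 1.96 = 0.1371 mmol/kg
Ksp = 10^(−6.24) = 5.754×10^-7
Ω = [Ca²⁺][CO3²⁻]/Ksp = (9.69×10^-3)(1.371×10^-4) / 5.754×10^-7 = 2.31

Ω = 2.31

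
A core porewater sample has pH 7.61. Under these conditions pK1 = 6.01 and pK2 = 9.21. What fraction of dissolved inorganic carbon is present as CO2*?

α₀ = 0.0239

α₀ = 1 / (1 + K1/[H⁺] + K1K2/[H⁺]²) = 1 / (1 + 10^+1.60 + 10^+0.00)
   = 1 / (1 + 39.811 + 1.0000) = 1/41.811 = 0.02392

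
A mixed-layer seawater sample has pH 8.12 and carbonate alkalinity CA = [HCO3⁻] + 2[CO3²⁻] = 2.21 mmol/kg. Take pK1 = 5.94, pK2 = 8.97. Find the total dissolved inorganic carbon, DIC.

DIC = 1.98 mmol/kg

CA = [HCO3⁻] + 2[CO3²⁻] = (α₁ + 2α₂)·DIC
At pH 8.12: [H⁺]/K1 = 10^-2.18 = 0.0066069, K2/[H⁺] = 10^-0.85 = 0.14125
α₁ = 1/(1 + 0.0066069 + 0.14125) = 1/1.1479 = 0.8712; α₂ = α₁·K2/[H⁺] = 0.1231
α₁ + 2α₂ = 1.1173
DIC = CA / (α₁ + 2α₂) = 2.21 / 1.1173 = 1.98 mmol/kg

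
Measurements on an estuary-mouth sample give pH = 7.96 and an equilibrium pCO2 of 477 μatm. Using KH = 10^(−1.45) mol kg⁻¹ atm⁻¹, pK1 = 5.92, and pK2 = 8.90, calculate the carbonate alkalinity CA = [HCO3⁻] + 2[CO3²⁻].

[CO2*] = KH · pCO2 = 10^(−1.45) × 477×10^-6 = 1.692×10^-5 mol/kg
α₀ = 1/(1 + K1/[H⁺] + K1K2/[H⁺]²) = 1/(1 + 10^+2.04 + 10^+1.10) = 0.008114
DIC = [CO2*]/α₀ = 1.692×10^-5 / 0.008114 = 2.086 mmol/kg
CA = (α₁ + 2α₂)·DIC = (0.8897 + 2×0.1022) × 2.086 = 2.28 mmol/kg

CA = 2.28 mmol/kg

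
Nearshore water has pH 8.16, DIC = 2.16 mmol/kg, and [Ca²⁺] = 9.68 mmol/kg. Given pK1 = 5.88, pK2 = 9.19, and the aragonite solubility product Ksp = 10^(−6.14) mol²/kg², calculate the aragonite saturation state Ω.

α₂ = 1 / (1 + [H⁺]/K2 + [H⁺]²/(K1K2)) = 1 / (1 + 10^+1.03 + 10^-1.25)
   = 1 / (1 + 10.715 + 0.056234) = 1/11.771 = 0.08495
[CO3²⁻] = α₂ × DIC = 0.08495 × 2.16 = 0.1835 mmol/kg
Ksp = 10^(−6.14) = 7.244×10^-7
Ω = [Ca²⁺][CO3²⁻]/Ksp = (9.68×10^-3)(1.835×10^-4) / 7.244×10^-7 = 2.45

Ω = 2.45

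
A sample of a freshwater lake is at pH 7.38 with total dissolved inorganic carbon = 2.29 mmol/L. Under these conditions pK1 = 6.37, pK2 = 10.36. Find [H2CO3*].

[CO2*] = 0.204 mmol/L

α₀ = 1 / (1 + K1/[H⁺] + K1K2/[H⁺]²) = 1 / (1 + 10^+1.01 + 10^-1.97)
   = 1 / (1 + 10.233 + 0.010715) = 1/11.244 = 0.08894
[CO2*] = α₀ × DIC = 0.08894 × 2.29 = 0.204 mmol/L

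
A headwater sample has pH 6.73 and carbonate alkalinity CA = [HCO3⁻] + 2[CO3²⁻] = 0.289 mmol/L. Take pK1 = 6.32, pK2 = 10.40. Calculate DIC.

DIC = 0.401 mmol/L

CA = [HCO3⁻] + 2[CO3²⁻] = (α₁ + 2α₂)·DIC
At pH 6.73: [H⁺]/K1 = 10^-0.41 = 0.38905, K2/[H⁺] = 10^-3.67 = 0.00021380
α₁ = 1/(1 + 0.38905 + 0.00021380) = 1/1.3893 = 0.7198; α₂ = α₁·K2/[H⁺] = 0.0001539
α₁ + 2α₂ = 0.7201
DIC = CA / (α₁ + 2α₂) = 0.289 / 0.7201 = 0.401 mmol/L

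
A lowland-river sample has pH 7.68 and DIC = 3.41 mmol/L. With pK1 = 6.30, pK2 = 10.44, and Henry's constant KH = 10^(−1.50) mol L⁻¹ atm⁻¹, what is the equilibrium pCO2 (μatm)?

α₀ = 1 / (1 + K1/[H⁺] + K1K2/[H⁺]²) = 1 / (1 + 10^+1.38 + 10^-1.38)
   = 1 / (1 + 23.988 + 0.041687) = 1/25.030 = 0.03995
[CO2*] = α₀ × DIC = 0.03995 × 3.41 = 0.1362 mmol/L
pCO2 = [CO2*]/KH = 1.362×10^-4 / 3.162×10^-2 = 4310 μatm

pCO2 = 4310 μatm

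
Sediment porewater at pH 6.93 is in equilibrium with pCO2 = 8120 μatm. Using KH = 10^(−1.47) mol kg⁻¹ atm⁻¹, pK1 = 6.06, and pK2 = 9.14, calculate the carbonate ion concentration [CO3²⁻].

[CO3²⁻] = 12.6 μmol/kg

[CO2*] = KH · pCO2 = 10^(−1.47) × 8120×10^-6 = 2.751×10^-4 mol/kg
α₀ = 1/(1 + K1/[H⁺] + K1K2/[H⁺]²) = 1/(1 + 10^+0.87 + 10^-1.34) = 0.1182
DIC = [CO2*]/α₀ = 2.751×10^-4 / 0.1182 = 2.327 mmol/kg
[CO3²⁻] = α₂·DIC; α₂ = 0.005404, so [CO3²⁻] = 0.005404 × 2.327 = 0.0126 mmol/kg = 12.6 μmol/kg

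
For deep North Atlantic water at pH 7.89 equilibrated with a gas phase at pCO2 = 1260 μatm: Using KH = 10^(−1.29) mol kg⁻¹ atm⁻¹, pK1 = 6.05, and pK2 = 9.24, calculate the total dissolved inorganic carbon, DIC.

[CO2*] = KH · pCO2 = 10^(−1.29) × 1260×10^-6 = 6.462×10^-5 mol/kg
α₀ = 1/(1 + K1/[H⁺] + K1K2/[H⁺]²) = 1/(1 + 10^+1.84 + 10^+0.49) = 0.01365
DIC = [CO2*]/α₀ = 6.462×10^-5 / 0.01365 = 4.73 mmol/kg

DIC = 4.73 mmol/kg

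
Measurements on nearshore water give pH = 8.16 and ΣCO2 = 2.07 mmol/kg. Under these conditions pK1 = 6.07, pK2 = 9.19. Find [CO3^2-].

α₂ = 1 / (1 + [H⁺]/K2 + [H⁺]²/(K1K2)) = 1 / (1 + 10^+1.03 + 10^-1.06)
   = 1 / (1 + 10.715 + 0.087096) = 1/11.802 = 0.08473
[CO3²⁻] = α₂ × DIC = 0.08473 × 2.07 = 0.175 mmol/kg

[CO3²⁻] = 0.175 mmol/kg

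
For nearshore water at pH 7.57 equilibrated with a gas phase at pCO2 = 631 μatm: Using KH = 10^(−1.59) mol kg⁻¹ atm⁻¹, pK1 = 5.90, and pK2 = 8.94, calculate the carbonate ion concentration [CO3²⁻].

[CO2*] = KH · pCO2 = 10^(−1.59) × 631×10^-6 = 1.622×10^-5 mol/kg
α₀ = 1/(1 + K1/[H⁺] + K1K2/[H⁺]²) = 1/(1 + 10^+1.67 + 10^+0.30) = 0.02009
DIC = [CO2*]/α₀ = 1.622×10^-5 / 0.02009 = 0.8072 mmol/kg
[CO3²⁻] = α₂·DIC; α₂ = 0.04009, so [CO3²⁻] = 0.04009 × 0.8072 = 0.0324 mmol/kg

[CO3²⁻] = 0.0324 mmol/kg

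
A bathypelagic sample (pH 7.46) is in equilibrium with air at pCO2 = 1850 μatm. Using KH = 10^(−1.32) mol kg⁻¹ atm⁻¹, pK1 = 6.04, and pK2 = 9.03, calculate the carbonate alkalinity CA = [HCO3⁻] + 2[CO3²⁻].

CA = 2.45 mmol/kg

[CO2*] = KH · pCO2 = 10^(−1.32) × 1850×10^-6 = 8.855×10^-5 mol/kg
α₀ = 1/(1 + K1/[H⁺] + K1K2/[H⁺]²) = 1/(1 + 10^+1.42 + 10^-0.15) = 0.03570
DIC = [CO2*]/α₀ = 8.855×10^-5 / 0.03570 = 2.480 mmol/kg
CA = (α₁ + 2α₂)·DIC = (0.9390 + 2×0.02527) × 2.480 = 2.45 mmol/kg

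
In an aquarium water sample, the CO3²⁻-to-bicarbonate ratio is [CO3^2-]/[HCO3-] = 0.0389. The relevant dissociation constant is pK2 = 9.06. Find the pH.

From K2 = [H⁺][CO3^2-]/[HCO3-]:  pH = pK2 + log₁₀([CO3^2-]/[HCO3-])
log₁₀(0.0389) = -1.410
pH = 9.06 + (-1.410) = 7.65

pH = 7.65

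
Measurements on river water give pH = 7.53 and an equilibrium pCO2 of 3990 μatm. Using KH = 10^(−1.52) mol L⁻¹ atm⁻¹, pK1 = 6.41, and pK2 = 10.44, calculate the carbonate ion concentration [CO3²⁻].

[CO3²⁻] = 1.95 μmol/L

[CO2*] = KH · pCO2 = 10^(−1.52) × 3990×10^-6 = 1.205×10^-4 mol/L
α₀ = 1/(1 + K1/[H⁺] + K1K2/[H⁺]²) = 1/(1 + 10^+1.12 + 10^-1.79) = 0.07043
DIC = [CO2*]/α₀ = 1.205×10^-4 / 0.07043 = 1.711 mmol/L
[CO3²⁻] = α₂·DIC; α₂ = 0.001142, so [CO3²⁻] = 0.001142 × 1.711 = 0.00195 mmol/L = 1.95 μmol/L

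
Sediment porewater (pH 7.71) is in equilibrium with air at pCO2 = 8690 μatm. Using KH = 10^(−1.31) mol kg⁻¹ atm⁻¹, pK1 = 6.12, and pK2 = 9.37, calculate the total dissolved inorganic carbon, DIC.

DIC = 17.3 mmol/kg

[CO2*] = KH · pCO2 = 10^(−1.31) × 8690×10^-6 = 4.256×10^-4 mol/kg
α₀ = 1/(1 + K1/[H⁺] + K1K2/[H⁺]²) = 1/(1 + 10^+1.59 + 10^-0.07) = 0.02454
DIC = [CO2*]/α₀ = 4.256×10^-4 / 0.02454 = 17.3 mmol/kg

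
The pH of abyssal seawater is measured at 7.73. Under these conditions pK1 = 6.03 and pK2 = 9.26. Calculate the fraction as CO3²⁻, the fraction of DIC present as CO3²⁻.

α₂ = 1 / (1 + [H⁺]/K2 + [H⁺]²/(K1K2)) = 1 / (1 + 10^+1.53 + 10^-0.17)
   = 1 / (1 + 33.884 + 0.67608) = 1/35.560 = 0.02812

α₂ = 0.0281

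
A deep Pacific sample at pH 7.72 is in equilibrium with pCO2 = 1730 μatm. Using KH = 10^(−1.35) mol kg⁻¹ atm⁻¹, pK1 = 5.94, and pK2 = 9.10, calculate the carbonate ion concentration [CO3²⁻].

[CO2*] = KH · pCO2 = 10^(−1.35) × 1730×10^-6 = 7.728×10^-5 mol/kg
α₀ = 1/(1 + K1/[H⁺] + K1K2/[H⁺]²) = 1/(1 + 10^+1.78 + 10^+0.40) = 0.01568
DIC = [CO2*]/α₀ = 7.728×10^-5 / 0.01568 = 4.928 mmol/kg
[CO3²⁻] = α₂·DIC; α₂ = 0.03939, so [CO3²⁻] = 0.03939 × 4.928 = 0.194 mmol/kg

[CO3²⁻] = 0.194 mmol/kg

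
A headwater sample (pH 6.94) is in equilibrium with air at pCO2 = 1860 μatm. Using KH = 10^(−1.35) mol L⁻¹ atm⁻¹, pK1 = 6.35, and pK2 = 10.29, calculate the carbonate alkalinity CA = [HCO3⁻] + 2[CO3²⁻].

CA = 0.324 mmol/L

[CO2*] = KH · pCO2 = 10^(−1.35) × 1860×10^-6 = 8.308×10^-5 mol/L
α₀ = 1/(1 + K1/[H⁺] + K1K2/[H⁺]²) = 1/(1 + 10^+0.59 + 10^-2.76) = 0.2044
DIC = [CO2*]/α₀ = 8.308×10^-5 / 0.2044 = 0.4065 mmol/L
CA = (α₁ + 2α₂)·DIC = (0.7952 + 2×0.0003552) × 0.4065 = 0.324 mmol/L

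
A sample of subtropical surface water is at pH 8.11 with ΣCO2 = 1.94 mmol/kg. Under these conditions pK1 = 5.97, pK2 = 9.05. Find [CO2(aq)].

α₀ = 1 / (1 + K1/[H⁺] + K1K2/[H⁺]²) = 1 / (1 + 10^+2.14 + 10^+1.20)
   = 1 / (1 + 138.04 + 15.849) = 1/154.89 = 0.006456
[CO2*] = α₀ × DIC = 0.006456 × 1.94 = 0.0125 mmol/kg = 12.5 μmol/kg

[CO2*] = 12.5 μmol/kg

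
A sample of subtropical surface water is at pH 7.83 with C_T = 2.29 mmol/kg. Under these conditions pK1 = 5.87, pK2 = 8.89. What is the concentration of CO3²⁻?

α₂ = 1 / (1 + [H⁺]/K2 + [H⁺]²/(K1K2)) = 1 / (1 + 10^+1.06 + 10^-0.90)
   = 1 / (1 + 11.482 + 0.12589) = 1/12.607 = 0.07932
[CO3²⁻] = α₂ × DIC = 0.07932 × 2.29 = 0.182 mmol/kg

[CO3²⁻] = 0.182 mmol/kg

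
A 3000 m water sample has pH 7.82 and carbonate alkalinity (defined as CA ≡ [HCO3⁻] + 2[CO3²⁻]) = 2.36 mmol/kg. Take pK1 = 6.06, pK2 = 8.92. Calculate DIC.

DIC = 2.23 mmol/kg

CA = [HCO3⁻] + 2[CO3²⁻] = (α₁ + 2α₂)·DIC
At pH 7.82: [H⁺]/K1 = 10^-1.76 = 0.017378, K2/[H⁺] = 10^-1.10 = 0.079433
α₁ = 1/(1 + 0.017378 + 0.079433) = 1/1.0968 = 0.9117; α₂ = α₁·K2/[H⁺] = 0.07242
α₁ + 2α₂ = 1.0566
DIC = CA / (α₁ + 2α₂) = 2.36 / 1.0566 = 2.23 mmol/kg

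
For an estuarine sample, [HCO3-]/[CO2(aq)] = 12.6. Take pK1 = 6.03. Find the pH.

From K1 = [H⁺][HCO3-]/[CO2(aq)]:  pH = pK1 + log₁₀([HCO3-]/[CO2(aq)])
log₁₀(12.6) = +1.100
pH = 6.03 + (+1.100) = 7.13

pH = 7.13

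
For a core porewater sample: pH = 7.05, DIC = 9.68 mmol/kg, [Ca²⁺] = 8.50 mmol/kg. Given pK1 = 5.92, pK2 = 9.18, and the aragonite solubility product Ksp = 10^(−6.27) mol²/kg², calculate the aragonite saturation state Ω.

α₂ = 1 / (1 + [H⁺]/K2 + [H⁺]²/(K1K2)) = 1 / (1 + 10^+2.13 + 10^+1.00)
   = 1 / (1 + 134.90 + 10.000) = 1/145.90 = 0.006854
[CO3²⁻] = α₂ × DIC = 0.006854 × 9.68 = 0.06635 mmol/kg
Ksp = 10^(−6.27) = 5.370×10^-7
Ω = [Ca²⁺][CO3²⁻]/Ksp = (8.50×10^-3)(6.635×10^-5) / 5.370×10^-7 = 1.05

Ω = 1.05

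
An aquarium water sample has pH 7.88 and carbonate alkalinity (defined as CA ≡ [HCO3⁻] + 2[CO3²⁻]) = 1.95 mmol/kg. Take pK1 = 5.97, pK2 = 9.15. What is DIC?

CA = [HCO3⁻] + 2[CO3²⁻] = (α₁ + 2α₂)·DIC
At pH 7.88: [H⁺]/K1 = 10^-1.91 = 0.012303, K2/[H⁺] = 10^-1.27 = 0.053703
α₁ = 1/(1 + 0.012303 + 0.053703) = 1/1.0660 = 0.9381; α₂ = α₁·K2/[H⁺] = 0.05038
α₁ + 2α₂ = 1.0388
DIC = CA / (α₁ + 2α₂) = 1.95 / 1.0388 = 1.88 mmol/kg

DIC = 1.88 mmol/kg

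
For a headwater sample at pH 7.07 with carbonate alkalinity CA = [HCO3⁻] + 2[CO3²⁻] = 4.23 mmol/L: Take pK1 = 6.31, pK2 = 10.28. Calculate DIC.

CA = [HCO3⁻] + 2[CO3²⁻] = (α₁ + 2α₂)·DIC
At pH 7.07: [H⁺]/K1 = 10^-0.76 = 0.17378, K2/[H⁺] = 10^-3.21 = 0.00061660
α₁ = 1/(1 + 0.17378 + 0.00061660) = 1/1.1744 = 0.8515; α₂ = α₁·K2/[H⁺] = 0.0005250
α₁ + 2α₂ = 0.8526
DIC = CA / (α₁ + 2α₂) = 4.23 / 0.8526 = 4.96 mmol/L

DIC = 4.96 mmol/L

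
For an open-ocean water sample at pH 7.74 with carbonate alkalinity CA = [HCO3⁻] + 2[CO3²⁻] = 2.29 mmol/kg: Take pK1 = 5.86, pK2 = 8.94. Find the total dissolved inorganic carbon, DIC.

DIC = 2.19 mmol/kg

CA = [HCO3⁻] + 2[CO3²⁻] = (α₁ + 2α₂)·DIC
At pH 7.74: [H⁺]/K1 = 10^-1.88 = 0.013183, K2/[H⁺] = 10^-1.20 = 0.063096
α₁ = 1/(1 + 0.013183 + 0.063096) = 1/1.0763 = 0.9291; α₂ = α₁·K2/[H⁺] = 0.05862
α₁ + 2α₂ = 1.0464
DIC = CA / (α₁ + 2α₂) = 2.29 / 1.0464 = 2.19 mmol/kg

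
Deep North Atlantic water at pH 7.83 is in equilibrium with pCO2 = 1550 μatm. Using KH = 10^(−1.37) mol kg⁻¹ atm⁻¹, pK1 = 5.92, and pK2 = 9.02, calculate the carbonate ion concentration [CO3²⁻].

[CO2*] = KH · pCO2 = 10^(−1.37) × 1550×10^-6 = 6.612×10^-5 mol/kg
α₀ = 1/(1 + K1/[H⁺] + K1K2/[H⁺]²) = 1/(1 + 10^+1.91 + 10^+0.72) = 0.01142
DIC = [CO2*]/α₀ = 6.612×10^-5 / 0.01142 = 5.788 mmol/kg
[CO3²⁻] = α₂·DIC; α₂ = 0.05996, so [CO3²⁻] = 0.05996 × 5.788 = 0.347 mmol/kg

[CO3²⁻] = 0.347 mmol/kg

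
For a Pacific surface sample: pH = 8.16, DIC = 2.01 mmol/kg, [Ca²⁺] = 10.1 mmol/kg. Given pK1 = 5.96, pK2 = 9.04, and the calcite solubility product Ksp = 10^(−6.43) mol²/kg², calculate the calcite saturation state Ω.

Ω = 6.33

α₂ = 1 / (1 + [H⁺]/K2 + [H⁺]²/(K1K2)) = 1 / (1 + 10^+0.88 + 10^-1.32)
   = 1 / (1 + 7.5858 + 0.047863) = 1/8.6336 = 0.1158
[CO3²⁻] = α₂ × DIC = 0.1158 × 2.01 = 0.2328 mmol/kg
Ksp = 10^(−6.43) = 3.715×10^-7
Ω = [Ca²⁺][CO3²⁻]/Ksp = (10.1×10^-3)(2.328×10^-4) / 3.715×10^-7 = 6.33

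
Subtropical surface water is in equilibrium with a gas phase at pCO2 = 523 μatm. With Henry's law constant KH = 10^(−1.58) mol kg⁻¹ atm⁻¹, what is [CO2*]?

[CO2*] = 13.8 μmol/kg

KH = 10^(−1.58) = 2.630×10^-2 mol kg⁻¹ atm⁻¹
[CO2*] = KH · pCO2 = 2.630×10^-2 × 523×10^-6 atm = 1.38×10^-5 mol/kg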